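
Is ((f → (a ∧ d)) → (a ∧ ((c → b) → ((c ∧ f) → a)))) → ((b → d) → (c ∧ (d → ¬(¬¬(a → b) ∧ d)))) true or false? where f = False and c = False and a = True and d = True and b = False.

False

a ∧ d = True ∧ True = True
f → (a ∧ d) = False → True = True
c → b = False → False = True
c ∧ f = False ∧ False = False
(c ∧ f) → a = False → True = True
(c → b) → ((c ∧ f) → a) = True → True = True
a ∧ ((c → b) → ((c ∧ f) → a)) = True ∧ True = True
(f → (a ∧ d)) → (a ∧ ((c → b) → ((c ∧ f) → a))) = True → True = True
b → d = False → True = True
a → b = True → False = False
¬(a → b) = ¬False = True
¬¬(a → b) = ¬True = False
¬¬(a → b) ∧ d = False ∧ True = False
¬(¬¬(a → b) ∧ d) = ¬False = True
d → ¬(¬¬(a → b) ∧ d) = True → True = True
c ∧ (d → ¬(¬¬(a → b) ∧ d)) = False ∧ True = False
(b → d) → (c ∧ (d → ¬(¬¬(a → b) ∧ d))) = True → False = False
((f → (a ∧ d)) → (a ∧ ((c → b) → ((c ∧ f) → a)))) → ((b → d) → (c ∧ (d → ¬(¬¬(a → b) ∧ d)))) = True → False = False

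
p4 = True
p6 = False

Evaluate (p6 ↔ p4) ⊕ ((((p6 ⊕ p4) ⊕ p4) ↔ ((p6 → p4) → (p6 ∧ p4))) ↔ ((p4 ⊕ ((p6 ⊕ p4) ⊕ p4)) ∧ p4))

p6 ↔ p4 = False ↔ True = False
p6 ⊕ p4 = False ⊕ True = True
(p6 ⊕ p4) ⊕ p4 = True ⊕ True = False
p6 → p4 = False → True = True
p6 ∧ p4 = False ∧ True = False
(p6 → p4) → (p6 ∧ p4) = True → False = False
((p6 ⊕ p4) ⊕ p4) ↔ ((p6 → p4) → (p6 ∧ p4)) = False ↔ False = True
p6 ⊕ p4 = False ⊕ True = True
(p6 ⊕ p4) ⊕ p4 = True ⊕ True = False
p4 ⊕ ((p6 ⊕ p4) ⊕ p4) = True ⊕ False = True
(p4 ⊕ ((p6 ⊕ p4) ⊕ p4)) ∧ p4 = True ∧ True = True
(((p6 ⊕ p4) ⊕ p4) ↔ ((p6 → p4) → (p6 ∧ p4))) ↔ ((p4 ⊕ ((p6 ⊕ p4) ⊕ p4)) ∧ p4) = True ↔ True = True
(p6 ↔ p4) ⊕ ((((p6 ⊕ p4) ⊕ p4) ↔ ((p6 → p4) → (p6 ∧ p4))) ↔ ((p4 ⊕ ((p6 ⊕ p4) ⊕ p4)) ∧ p4)) = False ⊕ True = True

True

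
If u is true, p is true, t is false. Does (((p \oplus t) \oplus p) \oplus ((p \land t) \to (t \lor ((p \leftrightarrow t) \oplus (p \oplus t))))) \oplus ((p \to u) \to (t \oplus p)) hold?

\text{False}

p \oplus t = \text{True} \oplus \text{False} = \text{True}
(p \oplus t) \oplus p = \text{True} \oplus \text{True} = \text{False}
p \land t = \text{True} \land \text{False} = \text{False}
p \leftrightarrow t = \text{True} \leftrightarrow \text{False} = \text{False}
p \oplus t = \text{True} \oplus \text{False} = \text{True}
(p \leftrightarrow t) \oplus (p \oplus t) = \text{False} \oplus \text{True} = \text{True}
t \lor ((p \leftrightarrow t) \oplus (p \oplus t)) = \text{False} \lor \text{True} = \text{True}
(p \land t) \to (t \lor ((p \leftrightarrow t) \oplus (p \oplus t))) = \text{False} \to \text{True} = \text{True}
((p \oplus t) \oplus p) \oplus ((p \land t) \to (t \lor ((p \leftrightarrow t) \oplus (p \oplus t)))) = \text{False} \oplus \text{True} = \text{True}
p \to u = \text{True} \to \text{True} = \text{True}
t \oplus p = \text{False} \oplus \text{True} = \text{True}
(p \to u) \to (t \oplus p) = \text{True} \to \text{True} = \text{True}
(((p \oplus t) \oplus p) \oplus ((p \land t) \to (t \lor ((p \leftrightarrow t) \oplus (p \oplus t))))) \oplus ((p \to u) \to (t \oplus p)) = \text{True} \oplus \text{True} = \text{False}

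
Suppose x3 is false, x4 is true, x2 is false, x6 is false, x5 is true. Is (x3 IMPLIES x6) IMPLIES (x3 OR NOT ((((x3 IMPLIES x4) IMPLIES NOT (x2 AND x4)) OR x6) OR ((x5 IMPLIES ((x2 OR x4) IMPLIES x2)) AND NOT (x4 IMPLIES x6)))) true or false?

false

x3 IMPLIES x6 = false IMPLIES false = true
x3 IMPLIES x4 = false IMPLIES true = true
x2 AND x4 = false AND true = false
NOT (x2 AND x4) = NOT false = true
(x3 IMPLIES x4) IMPLIES NOT (x2 AND x4) = true IMPLIES true = true
((x3 IMPLIES x4) IMPLIES NOT (x2 AND x4)) OR x6 = true OR false = true
x2 OR x4 = false OR true = true
(x2 OR x4) IMPLIES x2 = true IMPLIES false = false
x5 IMPLIES ((x2 OR x4) IMPLIES x2) = true IMPLIES false = false
x4 IMPLIES x6 = true IMPLIES false = false
NOT (x4 IMPLIES x6) = NOT false = true
(x5 IMPLIES ((x2 OR x4) IMPLIES x2)) AND NOT (x4 IMPLIES x6) = false AND true = false
(((x3 IMPLIES x4) IMPLIES NOT (x2 AND x4)) OR x6) OR ((x5 IMPLIES ((x2 OR x4) IMPLIES x2)) AND NOT (x4 IMPLIES x6)) = true OR false = true
NOT ((((x3 IMPLIES x4) IMPLIES NOT (x2 AND x4)) OR x6) OR ((x5 IMPLIES ((x2 OR x4) IMPLIES x2)) AND NOT (x4 IMPLIES x6))) = NOT true = false
x3 OR NOT ((((x3 IMPLIES x4) IMPLIES NOT (x2 AND x4)) OR x6) OR ((x5 IMPLIES ((x2 OR x4) IMPLIES x2)) AND NOT (x4 IMPLIES x6))) = false OR false = false
(x3 IMPLIES x6) IMPLIES (x3 OR NOT ((((x3 IMPLIES x4) IMPLIES NOT (x2 AND x4)) OR x6) OR ((x5 IMPLIES ((x2 OR x4) IMPLIES x2)) AND NOT (x4 IMPLIES x6)))) = true IMPLIES false = false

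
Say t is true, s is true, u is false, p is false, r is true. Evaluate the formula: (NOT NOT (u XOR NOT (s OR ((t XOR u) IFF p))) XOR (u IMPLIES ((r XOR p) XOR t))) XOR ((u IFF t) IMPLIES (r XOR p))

False

t XOR u = True XOR False = True
(t XOR u) IFF p = True IFF False = False
s OR ((t XOR u) IFF p) = True OR False = True
NOT (s OR ((t XOR u) IFF p)) = NOT True = False
u XOR NOT (s OR ((t XOR u) IFF p)) = False XOR False = False
NOT (u XOR NOT (s OR ((t XOR u) IFF p))) = NOT False = True
NOT NOT (u XOR NOT (s OR ((t XOR u) IFF p))) = NOT True = False
r XOR p = True XOR False = True
(r XOR p) XOR t = True XOR True = False
u IMPLIES ((r XOR p) XOR t) = False IMPLIES False = True
NOT NOT (u XOR NOT (s OR ((t XOR u) IFF p))) XOR (u IMPLIES ((r XOR p) XOR t)) = False XOR True = True
u IFF t = False IFF True = False
r XOR p = True XOR False = True
(u IFF t) IMPLIES (r XOR p) = False IMPLIES True = True
(NOT NOT (u XOR NOT (s OR ((t XOR u) IFF p))) XOR (u IMPLIES ((r XOR p) XOR t))) XOR ((u IFF t) IMPLIES (r XOR p)) = True XOR True = False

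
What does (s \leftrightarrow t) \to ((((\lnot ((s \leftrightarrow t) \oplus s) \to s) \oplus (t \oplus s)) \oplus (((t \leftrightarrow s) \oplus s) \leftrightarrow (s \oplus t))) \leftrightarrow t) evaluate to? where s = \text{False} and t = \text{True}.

s \leftrightarrow t = \text{False} \leftrightarrow \text{True} = \text{False}
s \leftrightarrow t = \text{False} \leftrightarrow \text{True} = \text{False}
(s \leftrightarrow t) \oplus s = \text{False} \oplus \text{False} = \text{False}
\lnot ((s \leftrightarrow t) \oplus s) = \lnot \text{False} = \text{True}
\lnot ((s \leftrightarrow t) \oplus s) \to s = \text{True} \to \text{False} = \text{False}
t \oplus s = \text{True} \oplus \text{False} = \text{True}
(\lnot ((s \leftrightarrow t) \oplus s) \to s) \oplus (t \oplus s) = \text{False} \oplus \text{True} = \text{True}
t \leftrightarrow s = \text{True} \leftrightarrow \text{False} = \text{False}
(t \leftrightarrow s) \oplus s = \text{False} \oplus \text{False} = \text{False}
s \oplus t = \text{False} \oplus \text{True} = \text{True}
((t \leftrightarrow s) \oplus s) \leftrightarrow (s \oplus t) = \text{False} \leftrightarrow \text{True} = \text{False}
((\lnot ((s \leftrightarrow t) \oplus s) \to s) \oplus (t \oplus s)) \oplus (((t \leftrightarrow s) \oplus s) \leftrightarrow (s \oplus t)) = \text{True} \oplus \text{False} = \text{True}
(((\lnot ((s \leftrightarrow t) \oplus s) \to s) \oplus (t \oplus s)) \oplus (((t \leftrightarrow s) \oplus s) \leftrightarrow (s \oplus t))) \leftrightarrow t = \text{True} \leftrightarrow \text{True} = \text{True}
(s \leftrightarrow t) \to ((((\lnot ((s \leftrightarrow t) \oplus s) \to s) \oplus (t \oplus s)) \oplus (((t \leftrightarrow s) \oplus s) \leftrightarrow (s \oplus t))) \leftrightarrow t) = \text{False} \to \text{True} = \text{True}

\text{True}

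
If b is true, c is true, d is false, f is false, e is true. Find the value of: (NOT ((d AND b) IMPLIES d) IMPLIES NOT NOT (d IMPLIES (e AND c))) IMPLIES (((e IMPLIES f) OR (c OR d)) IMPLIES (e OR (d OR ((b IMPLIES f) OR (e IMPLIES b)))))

d AND b = false AND true = false
(d AND b) IMPLIES d = false IMPLIES false = true
NOT ((d AND b) IMPLIES d) = NOT true = false
e AND c = true AND true = true
d IMPLIES (e AND c) = false IMPLIES true = true
NOT (d IMPLIES (e AND c)) = NOT true = false
NOT NOT (d IMPLIES (e AND c)) = NOT false = true
NOT ((d AND b) IMPLIES d) IMPLIES NOT NOT (d IMPLIES (e AND c)) = false IMPLIES true = true
e IMPLIES f = true IMPLIES false = false
c OR d = true OR false = true
(e IMPLIES f) OR (c OR d) = false OR true = true
b IMPLIES f = true IMPLIES false = false
e IMPLIES b = true IMPLIES true = true
(b IMPLIES f) OR (e IMPLIES b) = false OR true = true
d OR ((b IMPLIES f) OR (e IMPLIES b)) = false OR true = true
e OR (d OR ((b IMPLIES f) OR (e IMPLIES b))) = true OR true = true
((e IMPLIES f) OR (c OR d)) IMPLIES (e OR (d OR ((b IMPLIES f) OR (e IMPLIES b)))) = true IMPLIES true = true
(NOT ((d AND b) IMPLIES d) IMPLIES NOT NOT (d IMPLIES (e AND c))) IMPLIES (((e IMPLIES f) OR (c OR d)) IMPLIES (e OR (d OR ((b IMPLIES f) OR (e IMPLIES b))))) = true IMPLIES true = true

true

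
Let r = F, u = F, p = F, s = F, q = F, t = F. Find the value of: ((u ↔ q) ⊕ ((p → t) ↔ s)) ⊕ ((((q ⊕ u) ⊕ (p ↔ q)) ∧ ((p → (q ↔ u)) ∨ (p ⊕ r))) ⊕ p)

F

Substituting r=F, u=F, p=F, s=F, q=F, t=F:
u ↔ q = F ↔ F = T
p → t = F → F = T
(p → t) ↔ s = T ↔ F = F
(u ↔ q) ⊕ ((p → t) ↔ s) = T ⊕ F = T
q ⊕ u = F ⊕ F = F
p ↔ q = F ↔ F = T
(q ⊕ u) ⊕ (p ↔ q) = F ⊕ T = T
q ↔ u = F ↔ F = T
p → (q ↔ u) = F → T = T
p ⊕ r = F ⊕ F = F
(p → (q ↔ u)) ∨ (p ⊕ r) = T ∨ F = T
((q ⊕ u) ⊕ (p ↔ q)) ∧ ((p → (q ↔ u)) ∨ (p ⊕ r)) = T ∧ T = T
(((q ⊕ u) ⊕ (p ↔ q)) ∧ ((p → (q ↔ u)) ∨ (p ⊕ r))) ⊕ p = T ⊕ F = T
((u ↔ q) ⊕ ((p → t) ↔ s)) ⊕ ((((q ⊕ u) ⊕ (p ↔ q)) ∧ ((p → (q ↔ u)) ∨ (p ⊕ r))) ⊕ p) = T ⊕ T = F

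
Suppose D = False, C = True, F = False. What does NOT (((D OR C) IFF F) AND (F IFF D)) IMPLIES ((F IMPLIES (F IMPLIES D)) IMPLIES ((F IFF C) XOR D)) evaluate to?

D OR C = False OR True = True
(D OR C) IFF F = True IFF False = False
F IFF D = False IFF False = True
((D OR C) IFF F) AND (F IFF D) = False AND True = False
NOT (((D OR C) IFF F) AND (F IFF D)) = NOT False = True
F IMPLIES D = False IMPLIES False = True
F IMPLIES (F IMPLIES D) = False IMPLIES True = True
F IFF C = False IFF True = False
(F IFF C) XOR D = False XOR False = False
(F IMPLIES (F IMPLIES D)) IMPLIES ((F IFF C) XOR D) = True IMPLIES False = False
NOT (((D OR C) IFF F) AND (F IFF D)) IMPLIES ((F IMPLIES (F IMPLIES D)) IMPLIES ((F IFF C) XOR D)) = True IMPLIES False = False

False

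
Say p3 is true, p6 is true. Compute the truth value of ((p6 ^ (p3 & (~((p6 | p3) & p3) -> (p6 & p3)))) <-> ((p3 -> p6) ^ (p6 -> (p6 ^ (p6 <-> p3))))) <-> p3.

0

p6 | p3 = 1 | 1 = 1
(p6 | p3) & p3 = 1 & 1 = 1
~((p6 | p3) & p3) = ~1 = 0
p6 & p3 = 1 & 1 = 1
~((p6 | p3) & p3) -> (p6 & p3) = 0 -> 1 = 1
p3 & (~((p6 | p3) & p3) -> (p6 & p3)) = 1 & 1 = 1
p6 ^ (p3 & (~((p6 | p3) & p3) -> (p6 & p3))) = 1 ^ 1 = 0
p3 -> p6 = 1 -> 1 = 1
p6 <-> p3 = 1 <-> 1 = 1
p6 ^ (p6 <-> p3) = 1 ^ 1 = 0
p6 -> (p6 ^ (p6 <-> p3)) = 1 -> 0 = 0
(p3 -> p6) ^ (p6 -> (p6 ^ (p6 <-> p3))) = 1 ^ 0 = 1
(p6 ^ (p3 & (~((p6 | p3) & p3) -> (p6 & p3)))) <-> ((p3 -> p6) ^ (p6 -> (p6 ^ (p6 <-> p3)))) = 0 <-> 1 = 0
((p6 ^ (p3 & (~((p6 | p3) & p3) -> (p6 & p3)))) <-> ((p3 -> p6) ^ (p6 -> (p6 ^ (p6 <-> p3))))) <-> p3 = 0 <-> 1 = 0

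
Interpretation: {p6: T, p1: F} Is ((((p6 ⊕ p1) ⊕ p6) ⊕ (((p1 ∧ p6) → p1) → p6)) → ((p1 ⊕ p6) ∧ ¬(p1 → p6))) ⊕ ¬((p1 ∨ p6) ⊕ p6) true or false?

T

p6 ⊕ p1 = T ⊕ F = T
(p6 ⊕ p1) ⊕ p6 = T ⊕ T = F
p1 ∧ p6 = F ∧ T = F
(p1 ∧ p6) → p1 = F → F = T
((p1 ∧ p6) → p1) → p6 = T → T = T
((p6 ⊕ p1) ⊕ p6) ⊕ (((p1 ∧ p6) → p1) → p6) = F ⊕ T = T
p1 ⊕ p6 = F ⊕ T = T
p1 → p6 = F → T = T
¬(p1 → p6) = ¬T = F
(p1 ⊕ p6) ∧ ¬(p1 → p6) = T ∧ F = F
(((p6 ⊕ p1) ⊕ p6) ⊕ (((p1 ∧ p6) → p1) → p6)) → ((p1 ⊕ p6) ∧ ¬(p1 → p6)) = T → F = F
p1 ∨ p6 = F ∨ T = T
(p1 ∨ p6) ⊕ p6 = T ⊕ T = F
¬((p1 ∨ p6) ⊕ p6) = ¬F = T
((((p6 ⊕ p1) ⊕ p6) ⊕ (((p1 ∧ p6) → p1) → p6)) → ((p1 ⊕ p6) ∧ ¬(p1 → p6))) ⊕ ¬((p1 ∨ p6) ⊕ p6) = F ⊕ T = T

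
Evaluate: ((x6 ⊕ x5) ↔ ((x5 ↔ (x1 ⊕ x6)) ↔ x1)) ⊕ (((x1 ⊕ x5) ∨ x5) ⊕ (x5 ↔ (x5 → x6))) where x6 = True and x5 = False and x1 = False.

x6 ⊕ x5 = True ⊕ False = True
x1 ⊕ x6 = False ⊕ True = True
x5 ↔ (x1 ⊕ x6) = False ↔ True = False
(x5 ↔ (x1 ⊕ x6)) ↔ x1 = False ↔ False = True
(x6 ⊕ x5) ↔ ((x5 ↔ (x1 ⊕ x6)) ↔ x1) = True ↔ True = True
x1 ⊕ x5 = False ⊕ False = False
(x1 ⊕ x5) ∨ x5 = False ∨ False = False
x5 → x6 = False → True = True
x5 ↔ (x5 → x6) = False ↔ True = False
((x1 ⊕ x5) ∨ x5) ⊕ (x5 ↔ (x5 → x6)) = False ⊕ False = False
((x6 ⊕ x5) ↔ ((x5 ↔ (x1 ⊕ x6)) ↔ x1)) ⊕ (((x1 ⊕ x5) ∨ x5) ⊕ (x5 ↔ (x5 → x6))) = True ⊕ False = True

True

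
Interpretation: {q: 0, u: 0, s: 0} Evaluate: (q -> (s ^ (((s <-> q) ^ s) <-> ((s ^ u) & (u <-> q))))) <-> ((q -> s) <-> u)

0

Substituting q=0, u=0, s=0:
s <-> q = 0 <-> 0 = 1
(s <-> q) ^ s = 1 ^ 0 = 1
s ^ u = 0 ^ 0 = 0
u <-> q = 0 <-> 0 = 1
(s ^ u) & (u <-> q) = 0 & 1 = 0
((s <-> q) ^ s) <-> ((s ^ u) & (u <-> q)) = 1 <-> 0 = 0
s ^ (((s <-> q) ^ s) <-> ((s ^ u) & (u <-> q))) = 0 ^ 0 = 0
q -> (s ^ (((s <-> q) ^ s) <-> ((s ^ u) & (u <-> q)))) = 0 -> 0 = 1
q -> s = 0 -> 0 = 1
(q -> s) <-> u = 1 <-> 0 = 0
(q -> (s ^ (((s <-> q) ^ s) <-> ((s ^ u) & (u <-> q))))) <-> ((q -> s) <-> u) = 1 <-> 0 = 0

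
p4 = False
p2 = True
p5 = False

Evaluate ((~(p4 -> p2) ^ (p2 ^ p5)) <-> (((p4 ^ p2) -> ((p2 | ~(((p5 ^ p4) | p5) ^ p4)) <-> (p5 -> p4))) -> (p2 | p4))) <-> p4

p4 -> p2 = False -> True = True
~(p4 -> p2) = ~True = False
p2 ^ p5 = True ^ False = True
~(p4 -> p2) ^ (p2 ^ p5) = False ^ True = True
p4 ^ p2 = False ^ True = True
p5 ^ p4 = False ^ False = False
(p5 ^ p4) | p5 = False | False = False
((p5 ^ p4) | p5) ^ p4 = False ^ False = False
~(((p5 ^ p4) | p5) ^ p4) = ~False = True
p2 | ~(((p5 ^ p4) | p5) ^ p4) = True | True = True
p5 -> p4 = False -> False = True
(p2 | ~(((p5 ^ p4) | p5) ^ p4)) <-> (p5 -> p4) = True <-> True = True
(p4 ^ p2) -> ((p2 | ~(((p5 ^ p4) | p5) ^ p4)) <-> (p5 -> p4)) = True -> True = True
p2 | p4 = True | False = True
((p4 ^ p2) -> ((p2 | ~(((p5 ^ p4) | p5) ^ p4)) <-> (p5 -> p4))) -> (p2 | p4) = True -> True = True
(~(p4 -> p2) ^ (p2 ^ p5)) <-> (((p4 ^ p2) -> ((p2 | ~(((p5 ^ p4) | p5) ^ p4)) <-> (p5 -> p4))) -> (p2 | p4)) = True <-> True = True
((~(p4 -> p2) ^ (p2 ^ p5)) <-> (((p4 ^ p2) -> ((p2 | ~(((p5 ^ p4) | p5) ^ p4)) <-> (p5 -> p4))) -> (p2 | p4))) <-> p4 = True <-> False = False

False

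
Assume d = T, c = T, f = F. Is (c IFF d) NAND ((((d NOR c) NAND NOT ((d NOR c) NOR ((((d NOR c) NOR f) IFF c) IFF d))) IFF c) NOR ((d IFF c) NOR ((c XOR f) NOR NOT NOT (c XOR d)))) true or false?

T

c IFF d = T IFF T = T
d NOR c = T NOR T = F
d NOR c = T NOR T = F
d NOR c = T NOR T = F
(d NOR c) NOR f = F NOR F = T
((d NOR c) NOR f) IFF c = T IFF T = T
(((d NOR c) NOR f) IFF c) IFF d = T IFF T = T
(d NOR c) NOR ((((d NOR c) NOR f) IFF c) IFF d) = F NOR T = F
NOT ((d NOR c) NOR ((((d NOR c) NOR f) IFF c) IFF d)) = NOT F = T
(d NOR c) NAND NOT ((d NOR c) NOR ((((d NOR c) NOR f) IFF c) IFF d)) = F NAND T = T
((d NOR c) NAND NOT ((d NOR c) NOR ((((d NOR c) NOR f) IFF c) IFF d))) IFF c = T IFF T = T
d IFF c = T IFF T = T
c XOR f = T XOR F = T
c XOR d = T XOR T = F
NOT (c XOR d) = NOT F = T
NOT NOT (c XOR d) = NOT T = F
(c XOR f) NOR NOT NOT (c XOR d) = T NOR F = F
(d IFF c) NOR ((c XOR f) NOR NOT NOT (c XOR d)) = T NOR F = F
(((d NOR c) NAND NOT ((d NOR c) NOR ((((d NOR c) NOR f) IFF c) IFF d))) IFF c) NOR ((d IFF c) NOR ((c XOR f) NOR NOT NOT (c XOR d))) = T NOR F = F
(c IFF d) NAND ((((d NOR c) NAND NOT ((d NOR c) NOR ((((d NOR c) NOR f) IFF c) IFF d))) IFF c) NOR ((d IFF c) NOR ((c XOR f) NOR NOT NOT (c XOR d)))) = T NAND F = T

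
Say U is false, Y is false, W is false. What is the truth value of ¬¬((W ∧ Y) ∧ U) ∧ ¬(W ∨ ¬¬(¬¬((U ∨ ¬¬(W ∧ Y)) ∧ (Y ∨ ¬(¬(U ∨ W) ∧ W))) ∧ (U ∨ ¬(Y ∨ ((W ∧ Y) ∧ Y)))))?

F

W ∧ Y = F ∧ F = F
(W ∧ Y) ∧ U = F ∧ F = F
¬((W ∧ Y) ∧ U) = ¬F = T
¬¬((W ∧ Y) ∧ U) = ¬T = F
W ∧ Y = F ∧ F = F
¬(W ∧ Y) = ¬F = T
¬¬(W ∧ Y) = ¬T = F
U ∨ ¬¬(W ∧ Y) = F ∨ F = F
U ∨ W = F ∨ F = F
¬(U ∨ W) = ¬F = T
¬(U ∨ W) ∧ W = T ∧ F = F
¬(¬(U ∨ W) ∧ W) = ¬F = T
Y ∨ ¬(¬(U ∨ W) ∧ W) = F ∨ T = T
(U ∨ ¬¬(W ∧ Y)) ∧ (Y ∨ ¬(¬(U ∨ W) ∧ W)) = F ∧ T = F
¬((U ∨ ¬¬(W ∧ Y)) ∧ (Y ∨ ¬(¬(U ∨ W) ∧ W))) = ¬F = T
¬¬((U ∨ ¬¬(W ∧ Y)) ∧ (Y ∨ ¬(¬(U ∨ W) ∧ W))) = ¬T = F
W ∧ Y = F ∧ F = F
(W ∧ Y) ∧ Y = F ∧ F = F
Y ∨ ((W ∧ Y) ∧ Y) = F ∨ F = F
¬(Y ∨ ((W ∧ Y) ∧ Y)) = ¬F = T
U ∨ ¬(Y ∨ ((W ∧ Y) ∧ Y)) = F ∨ T = T
¬¬((U ∨ ¬¬(W ∧ Y)) ∧ (Y ∨ ¬(¬(U ∨ W) ∧ W))) ∧ (U ∨ ¬(Y ∨ ((W ∧ Y) ∧ Y))) = F ∧ T = F
¬(¬¬((U ∨ ¬¬(W ∧ Y)) ∧ (Y ∨ ¬(¬(U ∨ W) ∧ W))) ∧ (U ∨ ¬(Y ∨ ((W ∧ Y) ∧ Y)))) = ¬F = T
¬¬(¬¬((U ∨ ¬¬(W ∧ Y)) ∧ (Y ∨ ¬(¬(U ∨ W) ∧ W))) ∧ (U ∨ ¬(Y ∨ ((W ∧ Y) ∧ Y)))) = ¬T = F
W ∨ ¬¬(¬¬((U ∨ ¬¬(W ∧ Y)) ∧ (Y ∨ ¬(¬(U ∨ W) ∧ W))) ∧ (U ∨ ¬(Y ∨ ((W ∧ Y) ∧ Y)))) = F ∨ F = F
¬(W ∨ ¬¬(¬¬((U ∨ ¬¬(W ∧ Y)) ∧ (Y ∨ ¬(¬(U ∨ W) ∧ W))) ∧ (U ∨ ¬(Y ∨ ((W ∧ Y) ∧ Y))))) = ¬F = T
¬¬((W ∧ Y) ∧ U) ∧ ¬(W ∨ ¬¬(¬¬((U ∨ ¬¬(W ∧ Y)) ∧ (Y ∨ ¬(¬(U ∨ W) ∧ W))) ∧ (U ∨ ¬(Y ∨ ((W ∧ Y) ∧ Y))))) = F ∧ T = F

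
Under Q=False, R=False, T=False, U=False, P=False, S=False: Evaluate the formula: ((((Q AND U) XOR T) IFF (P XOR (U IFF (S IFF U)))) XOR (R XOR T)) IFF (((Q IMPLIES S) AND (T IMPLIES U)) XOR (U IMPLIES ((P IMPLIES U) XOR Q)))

Q AND U = False AND False = False
(Q AND U) XOR T = False XOR False = False
S IFF U = False IFF False = True
U IFF (S IFF U) = False IFF True = False
P XOR (U IFF (S IFF U)) = False XOR False = False
((Q AND U) XOR T) IFF (P XOR (U IFF (S IFF U))) = False IFF False = True
R XOR T = False XOR False = False
(((Q AND U) XOR T) IFF (P XOR (U IFF (S IFF U)))) XOR (R XOR T) = True XOR False = True
Q IMPLIES S = False IMPLIES False = True
T IMPLIES U = False IMPLIES False = True
(Q IMPLIES S) AND (T IMPLIES U) = True AND True = True
P IMPLIES U = False IMPLIES False = True
(P IMPLIES U) XOR Q = True XOR False = True
U IMPLIES ((P IMPLIES U) XOR Q) = False IMPLIES True = True
((Q IMPLIES S) AND (T IMPLIES U)) XOR (U IMPLIES ((P IMPLIES U) XOR Q)) = True XOR True = False
((((Q AND U) XOR T) IFF (P XOR (U IFF (S IFF U)))) XOR (R XOR T)) IFF (((Q IMPLIES S) AND (T IMPLIES U)) XOR (U IMPLIES ((P IMPLIES U) XOR Q))) = True IFF False = False

False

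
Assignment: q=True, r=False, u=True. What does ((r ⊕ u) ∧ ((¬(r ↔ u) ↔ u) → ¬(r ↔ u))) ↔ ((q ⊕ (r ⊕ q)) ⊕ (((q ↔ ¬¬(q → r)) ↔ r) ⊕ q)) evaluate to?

False

r ⊕ u = False ⊕ True = True
r ↔ u = False ↔ True = False
¬(r ↔ u) = ¬False = True
¬(r ↔ u) ↔ u = True ↔ True = True
r ↔ u = False ↔ True = False
¬(r ↔ u) = ¬False = True
(¬(r ↔ u) ↔ u) → ¬(r ↔ u) = True → True = True
(r ⊕ u) ∧ ((¬(r ↔ u) ↔ u) → ¬(r ↔ u)) = True ∧ True = True
r ⊕ q = False ⊕ True = True
q ⊕ (r ⊕ q) = True ⊕ True = False
q → r = True → False = False
¬(q → r) = ¬False = True
¬¬(q → r) = ¬True = False
q ↔ ¬¬(q → r) = True ↔ False = False
(q ↔ ¬¬(q → r)) ↔ r = False ↔ False = True
((q ↔ ¬¬(q → r)) ↔ r) ⊕ q = True ⊕ True = False
(q ⊕ (r ⊕ q)) ⊕ (((q ↔ ¬¬(q → r)) ↔ r) ⊕ q) = False ⊕ False = False
((r ⊕ u) ∧ ((¬(r ↔ u) ↔ u) → ¬(r ↔ u))) ↔ ((q ⊕ (r ⊕ q)) ⊕ (((q ↔ ¬¬(q → r)) ↔ r) ⊕ q)) = True ↔ False = False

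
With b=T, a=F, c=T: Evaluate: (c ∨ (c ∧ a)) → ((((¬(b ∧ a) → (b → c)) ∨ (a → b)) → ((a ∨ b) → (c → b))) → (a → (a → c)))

T

Substituting b=T, a=F, c=T:
c ∧ a = T ∧ F = F
c ∨ (c ∧ a) = T ∨ F = T
b ∧ a = T ∧ F = F
¬(b ∧ a) = ¬F = T
b → c = T → T = T
¬(b ∧ a) → (b → c) = T → T = T
a → b = F → T = T
(¬(b ∧ a) → (b → c)) ∨ (a → b) = T ∨ T = T
a ∨ b = F ∨ T = T
c → b = T → T = T
(a ∨ b) → (c → b) = T → T = T
((¬(b ∧ a) → (b → c)) ∨ (a → b)) → ((a ∨ b) → (c → b)) = T → T = T
a → c = F → T = T
a → (a → c) = F → T = T
(((¬(b ∧ a) → (b → c)) ∨ (a → b)) → ((a ∨ b) → (c → b))) → (a → (a → c)) = T → T = T
(c ∨ (c ∧ a)) → ((((¬(b ∧ a) → (b → c)) ∨ (a → b)) → ((a ∨ b) → (c → b))) → (a → (a → c))) = T → T = T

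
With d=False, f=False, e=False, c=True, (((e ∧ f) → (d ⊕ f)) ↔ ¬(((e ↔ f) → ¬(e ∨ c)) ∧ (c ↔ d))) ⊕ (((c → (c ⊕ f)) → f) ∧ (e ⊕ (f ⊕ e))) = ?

e ∧ f = False ∧ False = False
d ⊕ f = False ⊕ False = False
(e ∧ f) → (d ⊕ f) = False → False = True
e ↔ f = False ↔ False = True
e ∨ c = False ∨ True = True
¬(e ∨ c) = ¬True = False
(e ↔ f) → ¬(e ∨ c) = True → False = False
c ↔ d = True ↔ False = False
((e ↔ f) → ¬(e ∨ c)) ∧ (c ↔ d) = False ∧ False = False
¬(((e ↔ f) → ¬(e ∨ c)) ∧ (c ↔ d)) = ¬False = True
((e ∧ f) → (d ⊕ f)) ↔ ¬(((e ↔ f) → ¬(e ∨ c)) ∧ (c ↔ d)) = True ↔ True = True
c ⊕ f = True ⊕ False = True
c → (c ⊕ f) = True → True = True
(c → (c ⊕ f)) → f = True → False = False
f ⊕ e = False ⊕ False = False
e ⊕ (f ⊕ e) = False ⊕ False = False
((c → (c ⊕ f)) → f) ∧ (e ⊕ (f ⊕ e)) = False ∧ False = False
(((e ∧ f) → (d ⊕ f)) ↔ ¬(((e ↔ f) → ¬(e ∨ c)) ∧ (c ↔ d))) ⊕ (((c → (c ⊕ f)) → f) ∧ (e ⊕ (f ⊕ e))) = True ⊕ False = True

True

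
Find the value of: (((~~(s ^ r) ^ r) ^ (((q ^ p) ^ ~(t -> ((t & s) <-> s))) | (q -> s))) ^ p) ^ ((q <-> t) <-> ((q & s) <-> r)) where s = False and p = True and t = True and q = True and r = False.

s ^ r = False ^ False = False
~(s ^ r) = ~False = True
~~(s ^ r) = ~True = False
~~(s ^ r) ^ r = False ^ False = False
q ^ p = True ^ True = False
t & s = True & False = False
(t & s) <-> s = False <-> False = True
t -> ((t & s) <-> s) = True -> True = True
~(t -> ((t & s) <-> s)) = ~True = False
(q ^ p) ^ ~(t -> ((t & s) <-> s)) = False ^ False = False
q -> s = True -> False = False
((q ^ p) ^ ~(t -> ((t & s) <-> s))) | (q -> s) = False | False = False
(~~(s ^ r) ^ r) ^ (((q ^ p) ^ ~(t -> ((t & s) <-> s))) | (q -> s)) = False ^ False = False
((~~(s ^ r) ^ r) ^ (((q ^ p) ^ ~(t -> ((t & s) <-> s))) | (q -> s))) ^ p = False ^ True = True
q <-> t = True <-> True = True
q & s = True & False = False
(q & s) <-> r = False <-> False = True
(q <-> t) <-> ((q & s) <-> r) = True <-> True = True
(((~~(s ^ r) ^ r) ^ (((q ^ p) ^ ~(t -> ((t & s) <-> s))) | (q -> s))) ^ p) ^ ((q <-> t) <-> ((q & s) <-> r)) = True ^ True = False

False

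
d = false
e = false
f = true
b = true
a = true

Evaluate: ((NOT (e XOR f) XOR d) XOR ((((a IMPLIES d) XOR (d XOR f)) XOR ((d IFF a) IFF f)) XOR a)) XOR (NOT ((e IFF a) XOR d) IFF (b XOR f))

false

e XOR f = false XOR true = true
NOT (e XOR f) = NOT true = false
NOT (e XOR f) XOR d = false XOR false = false
a IMPLIES d = true IMPLIES false = false
d XOR f = false XOR true = true
(a IMPLIES d) XOR (d XOR f) = false XOR true = true
d IFF a = false IFF true = false
(d IFF a) IFF f = false IFF true = false
((a IMPLIES d) XOR (d XOR f)) XOR ((d IFF a) IFF f) = true XOR false = true
(((a IMPLIES d) XOR (d XOR f)) XOR ((d IFF a) IFF f)) XOR a = true XOR true = false
(NOT (e XOR f) XOR d) XOR ((((a IMPLIES d) XOR (d XOR f)) XOR ((d IFF a) IFF f)) XOR a) = false XOR false = false
e IFF a = false IFF true = false
(e IFF a) XOR d = false XOR false = false
NOT ((e IFF a) XOR d) = NOT false = true
b XOR f = true XOR true = false
NOT ((e IFF a) XOR d) IFF (b XOR f) = true IFF false = false
((NOT (e XOR f) XOR d) XOR ((((a IMPLIES d) XOR (d XOR f)) XOR ((d IFF a) IFF f)) XOR a)) XOR (NOT ((e IFF a) XOR d) IFF (b XOR f)) = false XOR false = false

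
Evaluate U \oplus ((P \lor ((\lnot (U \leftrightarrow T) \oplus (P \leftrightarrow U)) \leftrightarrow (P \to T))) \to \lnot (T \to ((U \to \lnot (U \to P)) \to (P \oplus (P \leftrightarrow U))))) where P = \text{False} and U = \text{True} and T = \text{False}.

\text{True}

Substituting P=\text{False}, U=\text{True}, T=\text{False}:
U \leftrightarrow T = \text{True} \leftrightarrow \text{False} = \text{False}
\lnot (U \leftrightarrow T) = \lnot \text{False} = \text{True}
P \leftrightarrow U = \text{False} \leftrightarrow \text{True} = \text{False}
\lnot (U \leftrightarrow T) \oplus (P \leftrightarrow U) = \text{True} \oplus \text{False} = \text{True}
P \to T = \text{False} \to \text{False} = \text{True}
(\lnot (U \leftrightarrow T) \oplus (P \leftrightarrow U)) \leftrightarrow (P \to T) = \text{True} \leftrightarrow \text{True} = \text{True}
P \lor ((\lnot (U \leftrightarrow T) \oplus (P \leftrightarrow U)) \leftrightarrow (P \to T)) = \text{False} \lor \text{True} = \text{True}
U \to P = \text{True} \to \text{False} = \text{False}
\lnot (U \to P) = \lnot \text{False} = \text{True}
U \to \lnot (U \to P) = \text{True} \to \text{True} = \text{True}
P \leftrightarrow U = \text{False} \leftrightarrow \text{True} = \text{False}
P \oplus (P \leftrightarrow U) = \text{False} \oplus \text{False} = \text{False}
(U \to \lnot (U \to P)) \to (P \oplus (P \leftrightarrow U)) = \text{True} \to \text{False} = \text{False}
T \to ((U \to \lnot (U \to P)) \to (P \oplus (P \leftrightarrow U))) = \text{False} \to \text{False} = \text{True}
\lnot (T \to ((U \to \lnot (U \to P)) \to (P \oplus (P \leftrightarrow U)))) = \lnot \text{True} = \text{False}
(P \lor ((\lnot (U \leftrightarrow T) \oplus (P \leftrightarrow U)) \leftrightarrow (P \to T))) \to \lnot (T \to ((U \to \lnot (U \to P)) \to (P \oplus (P \leftrightarrow U)))) = \text{True} \to \text{False} = \text{False}
U \oplus ((P \lor ((\lnot (U \leftrightarrow T) \oplus (P \leftrightarrow U)) \leftrightarrow (P \to T))) \to \lnot (T \to ((U \to \lnot (U \to P)) \to (P \oplus (P \leftrightarrow U))))) = \text{True} \oplus \text{False} = \text{True}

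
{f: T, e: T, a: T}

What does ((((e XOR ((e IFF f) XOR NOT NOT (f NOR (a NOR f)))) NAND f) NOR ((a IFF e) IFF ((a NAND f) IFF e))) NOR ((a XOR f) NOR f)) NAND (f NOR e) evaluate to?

e IFF f = T IFF T = T
a NOR f = T NOR T = F
f NOR (a NOR f) = T NOR F = F
NOT (f NOR (a NOR f)) = NOT F = T
NOT NOT (f NOR (a NOR f)) = NOT T = F
(e IFF f) XOR NOT NOT (f NOR (a NOR f)) = T XOR F = T
e XOR ((e IFF f) XOR NOT NOT (f NOR (a NOR f))) = T XOR T = F
(e XOR ((e IFF f) XOR NOT NOT (f NOR (a NOR f)))) NAND f = F NAND T = T
a IFF e = T IFF T = T
a NAND f = T NAND T = F
(a NAND f) IFF e = F IFF T = F
(a IFF e) IFF ((a NAND f) IFF e) = T IFF F = F
((e XOR ((e IFF f) XOR NOT NOT (f NOR (a NOR f)))) NAND f) NOR ((a IFF e) IFF ((a NAND f) IFF e)) = T NOR F = F
a XOR f = T XOR T = F
(a XOR f) NOR f = F NOR T = F
(((e XOR ((e IFF f) XOR NOT NOT (f NOR (a NOR f)))) NAND f) NOR ((a IFF e) IFF ((a NAND f) IFF e))) NOR ((a XOR f) NOR f) = F NOR F = T
f NOR e = T NOR T = F
((((e XOR ((e IFF f) XOR NOT NOT (f NOR (a NOR f)))) NAND f) NOR ((a IFF e) IFF ((a NAND f) IFF e))) NOR ((a XOR f) NOR f)) NAND (f NOR e) = T NAND F = T

T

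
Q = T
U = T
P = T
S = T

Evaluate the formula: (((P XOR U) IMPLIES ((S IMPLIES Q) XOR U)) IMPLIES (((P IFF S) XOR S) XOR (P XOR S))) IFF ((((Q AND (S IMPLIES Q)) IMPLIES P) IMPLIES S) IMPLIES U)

P XOR U = T XOR T = F
S IMPLIES Q = T IMPLIES T = T
(S IMPLIES Q) XOR U = T XOR T = F
(P XOR U) IMPLIES ((S IMPLIES Q) XOR U) = F IMPLIES F = T
P IFF S = T IFF T = T
(P IFF S) XOR S = T XOR T = F
P XOR S = T XOR T = F
((P IFF S) XOR S) XOR (P XOR S) = F XOR F = F
((P XOR U) IMPLIES ((S IMPLIES Q) XOR U)) IMPLIES (((P IFF S) XOR S) XOR (P XOR S)) = T IMPLIES F = F
S IMPLIES Q = T IMPLIES T = T
Q AND (S IMPLIES Q) = T AND T = T
(Q AND (S IMPLIES Q)) IMPLIES P = T IMPLIES T = T
((Q AND (S IMPLIES Q)) IMPLIES P) IMPLIES S = T IMPLIES T = T
(((Q AND (S IMPLIES Q)) IMPLIES P) IMPLIES S) IMPLIES U = T IMPLIES T = T
(((P XOR U) IMPLIES ((S IMPLIES Q) XOR U)) IMPLIES (((P IFF S) XOR S) XOR (P XOR S))) IFF ((((Q AND (S IMPLIES Q)) IMPLIES P) IMPLIES S) IMPLIES U) = F IFF T = F

F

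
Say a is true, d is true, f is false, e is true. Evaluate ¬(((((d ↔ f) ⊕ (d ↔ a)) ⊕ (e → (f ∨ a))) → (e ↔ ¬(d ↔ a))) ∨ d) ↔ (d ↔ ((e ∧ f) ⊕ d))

False

d ↔ f = True ↔ False = False
d ↔ a = True ↔ True = True
(d ↔ f) ⊕ (d ↔ a) = False ⊕ True = True
f ∨ a = False ∨ True = True
e → (f ∨ a) = True → True = True
((d ↔ f) ⊕ (d ↔ a)) ⊕ (e → (f ∨ a)) = True ⊕ True = False
d ↔ a = True ↔ True = True
¬(d ↔ a) = ¬True = False
e ↔ ¬(d ↔ a) = True ↔ False = False
(((d ↔ f) ⊕ (d ↔ a)) ⊕ (e → (f ∨ a))) → (e ↔ ¬(d ↔ a)) = False → False = True
((((d ↔ f) ⊕ (d ↔ a)) ⊕ (e → (f ∨ a))) → (e ↔ ¬(d ↔ a))) ∨ d = True ∨ True = True
¬(((((d ↔ f) ⊕ (d ↔ a)) ⊕ (e → (f ∨ a))) → (e ↔ ¬(d ↔ a))) ∨ d) = ¬True = False
e ∧ f = True ∧ False = False
(e ∧ f) ⊕ d = False ⊕ True = True
d ↔ ((e ∧ f) ⊕ d) = True ↔ True = True
¬(((((d ↔ f) ⊕ (d ↔ a)) ⊕ (e → (f ∨ a))) → (e ↔ ¬(d ↔ a))) ∨ d) ↔ (d ↔ ((e ∧ f) ⊕ d)) = False ↔ True = False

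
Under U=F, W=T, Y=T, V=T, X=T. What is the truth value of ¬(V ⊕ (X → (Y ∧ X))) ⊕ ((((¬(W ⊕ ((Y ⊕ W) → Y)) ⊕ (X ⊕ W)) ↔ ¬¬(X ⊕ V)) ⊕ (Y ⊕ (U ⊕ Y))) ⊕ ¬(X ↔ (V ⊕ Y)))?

F

Substituting U=F, W=T, Y=T, V=T, X=T:
Y ∧ X = T ∧ T = T
X → (Y ∧ X) = T → T = T
V ⊕ (X → (Y ∧ X)) = T ⊕ T = F
¬(V ⊕ (X → (Y ∧ X))) = ¬F = T
Y ⊕ W = T ⊕ T = F
(Y ⊕ W) → Y = F → T = T
W ⊕ ((Y ⊕ W) → Y) = T ⊕ T = F
¬(W ⊕ ((Y ⊕ W) → Y)) = ¬F = T
X ⊕ W = T ⊕ T = F
¬(W ⊕ ((Y ⊕ W) → Y)) ⊕ (X ⊕ W) = T ⊕ F = T
X ⊕ V = T ⊕ T = F
¬(X ⊕ V) = ¬F = T
¬¬(X ⊕ V) = ¬T = F
(¬(W ⊕ ((Y ⊕ W) → Y)) ⊕ (X ⊕ W)) ↔ ¬¬(X ⊕ V) = T ↔ F = F
U ⊕ Y = F ⊕ T = T
Y ⊕ (U ⊕ Y) = T ⊕ T = F
((¬(W ⊕ ((Y ⊕ W) → Y)) ⊕ (X ⊕ W)) ↔ ¬¬(X ⊕ V)) ⊕ (Y ⊕ (U ⊕ Y)) = F ⊕ F = F
V ⊕ Y = T ⊕ T = F
X ↔ (V ⊕ Y) = T ↔ F = F
¬(X ↔ (V ⊕ Y)) = ¬F = T
(((¬(W ⊕ ((Y ⊕ W) → Y)) ⊕ (X ⊕ W)) ↔ ¬¬(X ⊕ V)) ⊕ (Y ⊕ (U ⊕ Y))) ⊕ ¬(X ↔ (V ⊕ Y)) = F ⊕ T = T
¬(V ⊕ (X → (Y ∧ X))) ⊕ ((((¬(W ⊕ ((Y ⊕ W) → Y)) ⊕ (X ⊕ W)) ↔ ¬¬(X ⊕ V)) ⊕ (Y ⊕ (U ⊕ Y))) ⊕ ¬(X ↔ (V ⊕ Y))) = T ⊕ T = F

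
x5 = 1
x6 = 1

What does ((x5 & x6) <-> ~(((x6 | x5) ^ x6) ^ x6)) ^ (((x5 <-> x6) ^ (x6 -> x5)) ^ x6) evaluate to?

x5 & x6 = 1 & 1 = 1
x6 | x5 = 1 | 1 = 1
(x6 | x5) ^ x6 = 1 ^ 1 = 0
((x6 | x5) ^ x6) ^ x6 = 0 ^ 1 = 1
~(((x6 | x5) ^ x6) ^ x6) = ~1 = 0
(x5 & x6) <-> ~(((x6 | x5) ^ x6) ^ x6) = 1 <-> 0 = 0
x5 <-> x6 = 1 <-> 1 = 1
x6 -> x5 = 1 -> 1 = 1
(x5 <-> x6) ^ (x6 -> x5) = 1 ^ 1 = 0
((x5 <-> x6) ^ (x6 -> x5)) ^ x6 = 0 ^ 1 = 1
((x5 & x6) <-> ~(((x6 | x5) ^ x6) ^ x6)) ^ (((x5 <-> x6) ^ (x6 -> x5)) ^ x6) = 0 ^ 1 = 1

1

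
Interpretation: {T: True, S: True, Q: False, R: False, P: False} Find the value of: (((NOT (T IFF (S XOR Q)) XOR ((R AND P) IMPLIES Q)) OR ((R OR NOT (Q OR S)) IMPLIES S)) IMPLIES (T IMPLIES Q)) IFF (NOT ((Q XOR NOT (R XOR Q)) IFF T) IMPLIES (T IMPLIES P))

False

S XOR Q = True XOR False = True
T IFF (S XOR Q) = True IFF True = True
NOT (T IFF (S XOR Q)) = NOT True = False
R AND P = False AND False = False
(R AND P) IMPLIES Q = False IMPLIES False = True
NOT (T IFF (S XOR Q)) XOR ((R AND P) IMPLIES Q) = False XOR True = True
Q OR S = False OR True = True
NOT (Q OR S) = NOT True = False
R OR NOT (Q OR S) = False OR False = False
(R OR NOT (Q OR S)) IMPLIES S = False IMPLIES True = True
(NOT (T IFF (S XOR Q)) XOR ((R AND P) IMPLIES Q)) OR ((R OR NOT (Q OR S)) IMPLIES S) = True OR True = True
T IMPLIES Q = True IMPLIES False = False
((NOT (T IFF (S XOR Q)) XOR ((R AND P) IMPLIES Q)) OR ((R OR NOT (Q OR S)) IMPLIES S)) IMPLIES (T IMPLIES Q) = True IMPLIES False = False
R XOR Q = False XOR False = False
NOT (R XOR Q) = NOT False = True
Q XOR NOT (R XOR Q) = False XOR True = True
(Q XOR NOT (R XOR Q)) IFF T = True IFF True = True
NOT ((Q XOR NOT (R XOR Q)) IFF T) = NOT True = False
T IMPLIES P = True IMPLIES False = False
NOT ((Q XOR NOT (R XOR Q)) IFF T) IMPLIES (T IMPLIES P) = False IMPLIES False = True
(((NOT (T IFF (S XOR Q)) XOR ((R AND P) IMPLIES Q)) OR ((R OR NOT (Q OR S)) IMPLIES S)) IMPLIES (T IMPLIES Q)) IFF (NOT ((Q XOR NOT (R XOR Q)) IFF T) IMPLIES (T IMPLIES P)) = False IFF True = False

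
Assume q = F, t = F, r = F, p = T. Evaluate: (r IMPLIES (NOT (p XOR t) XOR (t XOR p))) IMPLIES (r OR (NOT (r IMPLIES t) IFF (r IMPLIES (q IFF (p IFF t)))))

p XOR t = T XOR F = T
NOT (p XOR t) = NOT T = F
t XOR p = F XOR T = T
NOT (p XOR t) XOR (t XOR p) = F XOR T = T
r IMPLIES (NOT (p XOR t) XOR (t XOR p)) = F IMPLIES T = T
r IMPLIES t = F IMPLIES F = T
NOT (r IMPLIES t) = NOT T = F
p IFF t = T IFF F = F
q IFF (p IFF t) = F IFF F = T
r IMPLIES (q IFF (p IFF t)) = F IMPLIES T = T
NOT (r IMPLIES t) IFF (r IMPLIES (q IFF (p IFF t))) = F IFF T = F
r OR (NOT (r IMPLIES t) IFF (r IMPLIES (q IFF (p IFF t)))) = F OR F = F
(r IMPLIES (NOT (p XOR t) XOR (t XOR p))) IMPLIES (r OR (NOT (r IMPLIES t) IFF (r IMPLIES (q IFF (p IFF t))))) = T IMPLIES F = F

F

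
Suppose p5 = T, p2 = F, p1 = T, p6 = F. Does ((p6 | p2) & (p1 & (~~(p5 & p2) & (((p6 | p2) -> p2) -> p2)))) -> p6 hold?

Substituting p5=T, p2=F, p1=T, p6=F:
p6 | p2 = F | F = F
p5 & p2 = T & F = F
~(p5 & p2) = ~F = T
~~(p5 & p2) = ~T = F
p6 | p2 = F | F = F
(p6 | p2) -> p2 = F -> F = T
((p6 | p2) -> p2) -> p2 = T -> F = F
~~(p5 & p2) & (((p6 | p2) -> p2) -> p2) = F & F = F
p1 & (~~(p5 & p2) & (((p6 | p2) -> p2) -> p2)) = T & F = F
(p6 | p2) & (p1 & (~~(p5 & p2) & (((p6 | p2) -> p2) -> p2))) = F & F = F
((p6 | p2) & (p1 & (~~(p5 & p2) & (((p6 | p2) -> p2) -> p2)))) -> p6 = F -> F = T

T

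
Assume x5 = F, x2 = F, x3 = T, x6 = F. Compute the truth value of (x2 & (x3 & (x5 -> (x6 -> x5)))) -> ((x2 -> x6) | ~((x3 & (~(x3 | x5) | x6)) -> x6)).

x6 -> x5 = F -> F = T
x5 -> (x6 -> x5) = F -> T = T
x3 & (x5 -> (x6 -> x5)) = T & T = T
x2 & (x3 & (x5 -> (x6 -> x5))) = F & T = F
x2 -> x6 = F -> F = T
x3 | x5 = T | F = T
~(x3 | x5) = ~T = F
~(x3 | x5) | x6 = F | F = F
x3 & (~(x3 | x5) | x6) = T & F = F
(x3 & (~(x3 | x5) | x6)) -> x6 = F -> F = T
~((x3 & (~(x3 | x5) | x6)) -> x6) = ~T = F
(x2 -> x6) | ~((x3 & (~(x3 | x5) | x6)) -> x6) = T | F = T
(x2 & (x3 & (x5 -> (x6 -> x5)))) -> ((x2 -> x6) | ~((x3 & (~(x3 | x5) | x6)) -> x6)) = F -> T = T

T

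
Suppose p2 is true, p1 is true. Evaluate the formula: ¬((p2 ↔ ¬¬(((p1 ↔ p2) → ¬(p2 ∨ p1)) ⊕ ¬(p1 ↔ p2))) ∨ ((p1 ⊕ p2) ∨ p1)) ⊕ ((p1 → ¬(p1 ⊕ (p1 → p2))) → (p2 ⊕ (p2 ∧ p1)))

p1 ↔ p2 = T ↔ T = T
p2 ∨ p1 = T ∨ T = T
¬(p2 ∨ p1) = ¬T = F
(p1 ↔ p2) → ¬(p2 ∨ p1) = T → F = F
p1 ↔ p2 = T ↔ T = T
¬(p1 ↔ p2) = ¬T = F
((p1 ↔ p2) → ¬(p2 ∨ p1)) ⊕ ¬(p1 ↔ p2) = F ⊕ F = F
¬(((p1 ↔ p2) → ¬(p2 ∨ p1)) ⊕ ¬(p1 ↔ p2)) = ¬F = T
¬¬(((p1 ↔ p2) → ¬(p2 ∨ p1)) ⊕ ¬(p1 ↔ p2)) = ¬T = F
p2 ↔ ¬¬(((p1 ↔ p2) → ¬(p2 ∨ p1)) ⊕ ¬(p1 ↔ p2)) = T ↔ F = F
p1 ⊕ p2 = T ⊕ T = F
(p1 ⊕ p2) ∨ p1 = F ∨ T = T
(p2 ↔ ¬¬(((p1 ↔ p2) → ¬(p2 ∨ p1)) ⊕ ¬(p1 ↔ p2))) ∨ ((p1 ⊕ p2) ∨ p1) = F ∨ T = T
¬((p2 ↔ ¬¬(((p1 ↔ p2) → ¬(p2 ∨ p1)) ⊕ ¬(p1 ↔ p2))) ∨ ((p1 ⊕ p2) ∨ p1)) = ¬T = F
p1 → p2 = T → T = T
p1 ⊕ (p1 → p2) = T ⊕ T = F
¬(p1 ⊕ (p1 → p2)) = ¬F = T
p1 → ¬(p1 ⊕ (p1 → p2)) = T → T = T
p2 ∧ p1 = T ∧ T = T
p2 ⊕ (p2 ∧ p1) = T ⊕ T = F
(p1 → ¬(p1 ⊕ (p1 → p2))) → (p2 ⊕ (p2 ∧ p1)) = T → F = F
¬((p2 ↔ ¬¬(((p1 ↔ p2) → ¬(p2 ∨ p1)) ⊕ ¬(p1 ↔ p2))) ∨ ((p1 ⊕ p2) ∨ p1)) ⊕ ((p1 → ¬(p1 ⊕ (p1 → p2))) → (p2 ⊕ (p2 ∧ p1))) = F ⊕ F = F

F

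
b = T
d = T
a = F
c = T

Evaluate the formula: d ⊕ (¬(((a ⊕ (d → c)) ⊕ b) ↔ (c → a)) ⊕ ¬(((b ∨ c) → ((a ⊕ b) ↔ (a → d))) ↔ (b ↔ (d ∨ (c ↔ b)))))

T

Substituting b=T, d=T, a=F, c=T:
d → c = T → T = T
a ⊕ (d → c) = F ⊕ T = T
(a ⊕ (d → c)) ⊕ b = T ⊕ T = F
c → a = T → F = F
((a ⊕ (d → c)) ⊕ b) ↔ (c → a) = F ↔ F = T
¬(((a ⊕ (d → c)) ⊕ b) ↔ (c → a)) = ¬T = F
b ∨ c = T ∨ T = T
a ⊕ b = F ⊕ T = T
a → d = F → T = T
(a ⊕ b) ↔ (a → d) = T ↔ T = T
(b ∨ c) → ((a ⊕ b) ↔ (a → d)) = T → T = T
c ↔ b = T ↔ T = T
d ∨ (c ↔ b) = T ∨ T = T
b ↔ (d ∨ (c ↔ b)) = T ↔ T = T
((b ∨ c) → ((a ⊕ b) ↔ (a → d))) ↔ (b ↔ (d ∨ (c ↔ b))) = T ↔ T = T
¬(((b ∨ c) → ((a ⊕ b) ↔ (a → d))) ↔ (b ↔ (d ∨ (c ↔ b)))) = ¬T = F
¬(((a ⊕ (d → c)) ⊕ b) ↔ (c → a)) ⊕ ¬(((b ∨ c) → ((a ⊕ b) ↔ (a → d))) ↔ (b ↔ (d ∨ (c ↔ b)))) = F ⊕ F = F
d ⊕ (¬(((a ⊕ (d → c)) ⊕ b) ↔ (c → a)) ⊕ ¬(((b ∨ c) → ((a ⊕ b) ↔ (a → d))) ↔ (b ↔ (d ∨ (c ↔ b))))) = T ⊕ F = T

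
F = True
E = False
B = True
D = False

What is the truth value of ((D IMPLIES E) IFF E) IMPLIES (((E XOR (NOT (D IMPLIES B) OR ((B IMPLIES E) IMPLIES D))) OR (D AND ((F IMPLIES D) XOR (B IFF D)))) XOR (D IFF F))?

True

D IMPLIES E = False IMPLIES False = True
(D IMPLIES E) IFF E = True IFF False = False
D IMPLIES B = False IMPLIES True = True
NOT (D IMPLIES B) = NOT True = False
B IMPLIES E = True IMPLIES False = False
(B IMPLIES E) IMPLIES D = False IMPLIES False = True
NOT (D IMPLIES B) OR ((B IMPLIES E) IMPLIES D) = False OR True = True
E XOR (NOT (D IMPLIES B) OR ((B IMPLIES E) IMPLIES D)) = False XOR True = True
F IMPLIES D = True IMPLIES False = False
B IFF D = True IFF False = False
(F IMPLIES D) XOR (B IFF D) = False XOR False = False
D AND ((F IMPLIES D) XOR (B IFF D)) = False AND False = False
(E XOR (NOT (D IMPLIES B) OR ((B IMPLIES E) IMPLIES D))) OR (D AND ((F IMPLIES D) XOR (B IFF D))) = True OR False = True
D IFF F = False IFF True = False
((E XOR (NOT (D IMPLIES B) OR ((B IMPLIES E) IMPLIES D))) OR (D AND ((F IMPLIES D) XOR (B IFF D)))) XOR (D IFF F) = True XOR False = True
((D IMPLIES E) IFF E) IMPLIES (((E XOR (NOT (D IMPLIES B) OR ((B IMPLIES E) IMPLIES D))) OR (D AND ((F IMPLIES D) XOR (B IFF D)))) XOR (D IFF F)) = False IMPLIES True = True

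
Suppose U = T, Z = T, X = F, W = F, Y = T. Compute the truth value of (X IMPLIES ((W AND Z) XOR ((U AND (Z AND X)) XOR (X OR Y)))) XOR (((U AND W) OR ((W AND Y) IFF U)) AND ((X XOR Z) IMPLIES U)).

T

Substituting U=T, Z=T, X=F, W=F, Y=T:
W AND Z = F AND T = F
Z AND X = T AND F = F
U AND (Z AND X) = T AND F = F
X OR Y = F OR T = T
(U AND (Z AND X)) XOR (X OR Y) = F XOR T = T
(W AND Z) XOR ((U AND (Z AND X)) XOR (X OR Y)) = F XOR T = T
X IMPLIES ((W AND Z) XOR ((U AND (Z AND X)) XOR (X OR Y))) = F IMPLIES T = T
U AND W = T AND F = F
W AND Y = F AND T = F
(W AND Y) IFF U = F IFF T = F
(U AND W) OR ((W AND Y) IFF U) = F OR F = F
X XOR Z = F XOR T = T
(X XOR Z) IMPLIES U = T IMPLIES T = T
((U AND W) OR ((W AND Y) IFF U)) AND ((X XOR Z) IMPLIES U) = F AND T = F
(X IMPLIES ((W AND Z) XOR ((U AND (Z AND X)) XOR (X OR Y)))) XOR (((U AND W) OR ((W AND Y) IFF U)) AND ((X XOR Z) IMPLIES U)) = T XOR F = T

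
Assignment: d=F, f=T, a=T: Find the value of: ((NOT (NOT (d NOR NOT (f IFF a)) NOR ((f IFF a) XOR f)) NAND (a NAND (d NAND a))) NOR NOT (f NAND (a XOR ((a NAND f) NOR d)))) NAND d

T

f IFF a = T IFF T = T
NOT (f IFF a) = NOT T = F
d NOR NOT (f IFF a) = F NOR F = T
NOT (d NOR NOT (f IFF a)) = NOT T = F
f IFF a = T IFF T = T
(f IFF a) XOR f = T XOR T = F
NOT (d NOR NOT (f IFF a)) NOR ((f IFF a) XOR f) = F NOR F = T
NOT (NOT (d NOR NOT (f IFF a)) NOR ((f IFF a) XOR f)) = NOT T = F
d NAND a = F NAND T = T
a NAND (d NAND a) = T NAND T = F
NOT (NOT (d NOR NOT (f IFF a)) NOR ((f IFF a) XOR f)) NAND (a NAND (d NAND a)) = F NAND F = T
a NAND f = T NAND T = F
(a NAND f) NOR d = F NOR F = T
a XOR ((a NAND f) NOR d) = T XOR T = F
f NAND (a XOR ((a NAND f) NOR d)) = T NAND F = T
NOT (f NAND (a XOR ((a NAND f) NOR d))) = NOT T = F
(NOT (NOT (d NOR NOT (f IFF a)) NOR ((f IFF a) XOR f)) NAND (a NAND (d NAND a))) NOR NOT (f NAND (a XOR ((a NAND f) NOR d))) = T NOR F = F
((NOT (NOT (d NOR NOT (f IFF a)) NOR ((f IFF a) XOR f)) NAND (a NAND (d NAND a))) NOR NOT (f NAND (a XOR ((a NAND f) NOR d)))) NAND d = F NAND F = T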